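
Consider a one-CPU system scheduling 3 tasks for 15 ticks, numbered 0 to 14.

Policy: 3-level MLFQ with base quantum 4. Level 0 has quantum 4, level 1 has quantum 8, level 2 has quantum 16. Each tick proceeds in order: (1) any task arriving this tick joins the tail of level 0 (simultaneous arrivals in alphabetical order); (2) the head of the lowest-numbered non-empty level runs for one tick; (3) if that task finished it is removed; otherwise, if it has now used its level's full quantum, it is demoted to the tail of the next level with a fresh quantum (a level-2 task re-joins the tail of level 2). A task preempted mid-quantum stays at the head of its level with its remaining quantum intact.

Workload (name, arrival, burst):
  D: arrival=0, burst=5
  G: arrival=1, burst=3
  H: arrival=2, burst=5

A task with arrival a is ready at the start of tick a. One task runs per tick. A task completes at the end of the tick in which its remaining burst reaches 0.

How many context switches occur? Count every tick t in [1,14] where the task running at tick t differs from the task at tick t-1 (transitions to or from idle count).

context switches = 5

t=0: L0/L1/L2 = D/-/- → run D
t=1: L0/L1/L2 = DG/-/- → run D
t=2: L0/L1/L2 = DGH/-/- → run D
t=3: L0/L1/L2 = DGH/-/- → run D
t=4: L0/L1/L2 = GH/D/- → run G
t=5: L0/L1/L2 = GH/D/- → run G
t=6: L0/L1/L2 = GH/D/- → run G
t=7: L0/L1/L2 = H/D/- → run H
t=8: L0/L1/L2 = H/D/- → run H
t=9: L0/L1/L2 = H/D/- → run H
t=10: L0/L1/L2 = H/D/- → run H
t=11: L0/L1/L2 = -/DH/- → run D
t=12: L0/L1/L2 = -/H/- → run H
t=13: (idle)
t=14: (idle)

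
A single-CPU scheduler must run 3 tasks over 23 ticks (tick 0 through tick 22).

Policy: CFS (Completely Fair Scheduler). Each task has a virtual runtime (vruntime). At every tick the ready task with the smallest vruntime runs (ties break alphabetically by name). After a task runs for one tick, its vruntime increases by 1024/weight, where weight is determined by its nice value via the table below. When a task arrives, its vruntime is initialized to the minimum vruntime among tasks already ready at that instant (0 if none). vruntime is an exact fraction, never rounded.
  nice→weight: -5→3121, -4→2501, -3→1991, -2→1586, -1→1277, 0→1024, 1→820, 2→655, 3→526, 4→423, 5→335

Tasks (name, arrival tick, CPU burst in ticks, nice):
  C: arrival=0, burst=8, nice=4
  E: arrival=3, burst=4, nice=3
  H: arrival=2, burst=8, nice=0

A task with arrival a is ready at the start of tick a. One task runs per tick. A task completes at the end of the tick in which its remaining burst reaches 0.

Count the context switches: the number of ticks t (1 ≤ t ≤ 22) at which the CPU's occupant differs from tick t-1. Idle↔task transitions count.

t=0: vr[C=0] → run C
t=1: vr[C=1024/423] → run C
t=2: vr[C=2048/423 H=2048/423] → run C
t=3: vr[C=1024/141 E=2048/423 H=2048/423] → run E
t=4: vr[C=1024/141 E=755200/111249 H=2048/423] → run H
t=5: vr[C=1024/141 E=755200/111249 H=2471/423] → run H
t=6: vr[C=1024/141 E=755200/111249 H=2894/423] → run E
t=7: vr[C=1024/141 E=971776/111249 H=2894/423] → run H
t=8: vr[C=1024/141 E=971776/111249 H=3317/423] → run C
t=9: vr[C=4096/423 E=971776/111249 H=3317/423] → run H
t=10: vr[C=4096/423 E=971776/111249 H=3740/423] → run E
t=11: vr[C=4096/423 E=1188352/111249 H=3740/423] → run H
t=12: vr[C=4096/423 E=1188352/111249 H=4163/423] → run C
t=13: vr[C=5120/423 E=1188352/111249 H=4163/423] → run H
t=14: vr[C=5120/423 E=1188352/111249 H=4586/423] → run E
t=15: vr[C=5120/423 H=4586/423] → run H
t=16: vr[C=5120/423 H=5009/423] → run H
t=17: vr[C=5120/423] → run C
t=18: vr[C=2048/141] → run C
t=19: vr[C=7168/423] → run C
t=20: (idle)
t=21: (idle)
t=22: (idle)

context switches = 14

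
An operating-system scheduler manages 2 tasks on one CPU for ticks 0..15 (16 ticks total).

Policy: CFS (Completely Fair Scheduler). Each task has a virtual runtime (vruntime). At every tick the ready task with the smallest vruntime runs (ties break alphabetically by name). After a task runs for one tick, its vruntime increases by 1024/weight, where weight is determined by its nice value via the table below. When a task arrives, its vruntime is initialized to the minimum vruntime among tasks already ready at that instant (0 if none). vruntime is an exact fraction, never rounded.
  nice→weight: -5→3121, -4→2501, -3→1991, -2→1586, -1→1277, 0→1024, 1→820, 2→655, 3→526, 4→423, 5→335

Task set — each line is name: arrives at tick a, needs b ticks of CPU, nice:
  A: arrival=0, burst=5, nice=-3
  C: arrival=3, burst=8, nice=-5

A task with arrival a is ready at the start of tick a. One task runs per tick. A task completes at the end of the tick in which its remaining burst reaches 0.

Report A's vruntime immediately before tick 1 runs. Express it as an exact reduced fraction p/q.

vruntime(A, start of tick 1) = 1024/1991

t=0: vr[A=0] → run A
t=1: vr[A=1024/1991] → run A
t=2: vr[A=2048/1991] → run A
t=3: vr[A=3072/1991 C=3072/1991] → run A
t=4: vr[A=4096/1991 C=3072/1991] → run C
t=5: vr[A=4096/1991 C=11626496/6213911] → run C
t=6: vr[A=4096/1991 C=13665280/6213911] → run A
t=7: vr[C=13665280/6213911] → run C
t=8: vr[C=15704064/6213911] → run C
t=9: vr[C=17742848/6213911] → run C
t=10: vr[C=19781632/6213911] → run C
t=11: vr[C=21820416/6213911] → run C
t=12: vr[C=23859200/6213911] → run C
t=13: (idle)
t=14: (idle)
t=15: (idle)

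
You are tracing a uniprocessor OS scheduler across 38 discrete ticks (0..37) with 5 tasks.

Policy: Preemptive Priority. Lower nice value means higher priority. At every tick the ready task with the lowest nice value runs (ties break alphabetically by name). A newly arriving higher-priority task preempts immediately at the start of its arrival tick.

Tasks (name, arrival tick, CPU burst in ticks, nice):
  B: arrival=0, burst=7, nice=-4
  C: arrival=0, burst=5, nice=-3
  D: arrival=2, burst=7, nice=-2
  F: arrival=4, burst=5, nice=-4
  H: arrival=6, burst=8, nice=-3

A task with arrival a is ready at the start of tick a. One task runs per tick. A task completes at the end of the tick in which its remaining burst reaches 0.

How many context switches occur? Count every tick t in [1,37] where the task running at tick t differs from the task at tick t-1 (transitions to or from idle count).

context switches = 5

t=0: ready={B,C} → run B
t=1: ready={B,C} → run B
t=2: ready={B,C,D} → run B
t=3: ready={B,C,D} → run B
t=4: ready={B,C,D,F} → run B
t=5: ready={B,C,D,F} → run B
t=6: ready={B,C,D,F,H} → run B
t=7: ready={C,D,F,H} → run F
t=8: ready={C,D,F,H} → run F
t=9: ready={C,D,F,H} → run F
t=10: ready={C,D,F,H} → run F
t=11: ready={C,D,F,H} → run F
t=12: ready={C,D,H} → run C
t=13: ready={C,D,H} → run C
t=14: ready={C,D,H} → run C
t=15: ready={C,D,H} → run C
t=16: ready={C,D,H} → run C
t=17: ready={D,H} → run H
t=18: ready={D,H} → run H
t=19: ready={D,H} → run H
t=20: ready={D,H} → run H
t=21: ready={D,H} → run H
t=22: ready={D,H} → run H
t=23: ready={D,H} → run H
t=24: ready={D,H} → run H
t=25: ready={D} → run D
t=26: ready={D} → run D
t=27: ready={D} → run D
t=28: ready={D} → run D
t=29: ready={D} → run D
t=30: ready={D} → run D
t=31: ready={D} → run D
t=32: (idle)
t=33: (idle)
t=34: (idle)
t=35: (idle)
t=36: (idle)
t=37: (idle)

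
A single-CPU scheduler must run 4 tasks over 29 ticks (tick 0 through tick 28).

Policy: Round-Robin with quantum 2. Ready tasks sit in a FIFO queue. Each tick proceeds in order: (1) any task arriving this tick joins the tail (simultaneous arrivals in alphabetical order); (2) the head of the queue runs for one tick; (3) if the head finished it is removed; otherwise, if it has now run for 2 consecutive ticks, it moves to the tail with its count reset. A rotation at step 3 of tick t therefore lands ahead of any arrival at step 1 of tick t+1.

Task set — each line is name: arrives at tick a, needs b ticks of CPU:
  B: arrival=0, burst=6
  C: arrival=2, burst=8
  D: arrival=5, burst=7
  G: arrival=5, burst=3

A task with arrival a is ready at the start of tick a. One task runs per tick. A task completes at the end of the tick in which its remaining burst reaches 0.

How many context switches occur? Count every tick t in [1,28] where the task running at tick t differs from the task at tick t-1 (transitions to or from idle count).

context switches = 12

t=0: queue=[B] q_used=0 → run B
t=1: queue=[B] q_used=1 → run B
t=2: queue=[B,C] q_used=0 → run B
t=3: queue=[B,C] q_used=1 → run B
t=4: queue=[C,B] q_used=0 → run C
t=5: queue=[C,B,D,G] q_used=1 → run C
t=6: queue=[B,D,G,C] q_used=0 → run B
t=7: queue=[B,D,G,C] q_used=1 → run B
t=8: queue=[D,G,C] q_used=0 → run D
t=9: queue=[D,G,C] q_used=1 → run D
t=10: queue=[G,C,D] q_used=0 → run G
t=11: queue=[G,C,D] q_used=1 → run G
t=12: queue=[C,D,G] q_used=0 → run C
t=13: queue=[C,D,G] q_used=1 → run C
t=14: queue=[D,G,C] q_used=0 → run D
t=15: queue=[D,G,C] q_used=1 → run D
t=16: queue=[G,C,D] q_used=0 → run G
t=17: queue=[C,D] q_used=0 → run C
t=18: queue=[C,D] q_used=1 → run C
t=19: queue=[D,C] q_used=0 → run D
t=20: queue=[D,C] q_used=1 → run D
t=21: queue=[C,D] q_used=0 → run C
t=22: queue=[C,D] q_used=1 → run C
t=23: queue=[D] q_used=0 → run D
t=24: (idle)
t=25: (idle)
t=26: (idle)
t=27: (idle)
t=28: (idle)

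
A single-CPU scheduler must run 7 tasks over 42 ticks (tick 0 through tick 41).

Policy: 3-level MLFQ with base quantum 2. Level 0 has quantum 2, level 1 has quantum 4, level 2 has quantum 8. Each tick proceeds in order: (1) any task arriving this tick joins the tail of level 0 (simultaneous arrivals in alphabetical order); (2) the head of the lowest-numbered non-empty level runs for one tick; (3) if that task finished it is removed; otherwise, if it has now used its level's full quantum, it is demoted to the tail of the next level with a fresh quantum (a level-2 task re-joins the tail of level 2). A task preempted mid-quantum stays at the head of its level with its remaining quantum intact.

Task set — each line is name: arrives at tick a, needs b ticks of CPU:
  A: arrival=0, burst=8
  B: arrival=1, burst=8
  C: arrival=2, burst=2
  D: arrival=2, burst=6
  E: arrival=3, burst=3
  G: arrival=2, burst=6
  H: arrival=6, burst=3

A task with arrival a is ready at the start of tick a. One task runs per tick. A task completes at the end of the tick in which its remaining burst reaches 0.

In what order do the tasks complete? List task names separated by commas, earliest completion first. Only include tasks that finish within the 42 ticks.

t=0: L0/L1/L2 = A/-/- → run A
t=1: L0/L1/L2 = AB/-/- → run A
t=2: L0/L1/L2 = BCDG/A/- → run B
t=3: L0/L1/L2 = BCDGE/A/- → run B
t=4: L0/L1/L2 = CDGE/AB/- → run C
t=5: L0/L1/L2 = CDGE/AB/- → run C
t=6: L0/L1/L2 = DGEH/AB/- → run D
t=7: L0/L1/L2 = DGEH/AB/- → run D
t=8: L0/L1/L2 = GEH/ABD/- → run G
t=9: L0/L1/L2 = GEH/ABD/- → run G
t=10: L0/L1/L2 = EH/ABDG/- → run E
t=11: L0/L1/L2 = EH/ABDG/- → run E
t=12: L0/L1/L2 = H/ABDGE/- → run H
t=13: L0/L1/L2 = H/ABDGE/- → run H
t=14: L0/L1/L2 = -/ABDGEH/- → run A
t=15: L0/L1/L2 = -/ABDGEH/- → run A
t=16: L0/L1/L2 = -/ABDGEH/- → run A
t=17: L0/L1/L2 = -/ABDGEH/- → run A
t=18: L0/L1/L2 = -/BDGEH/A → run B
t=19: L0/L1/L2 = -/BDGEH/A → run B
t=20: L0/L1/L2 = -/BDGEH/A → run B
t=21: L0/L1/L2 = -/BDGEH/A → run B
t=22: L0/L1/L2 = -/DGEH/AB → run D
t=23: L0/L1/L2 = -/DGEH/AB → run D
t=24: L0/L1/L2 = -/DGEH/AB → run D
t=25: L0/L1/L2 = -/DGEH/AB → run D
t=26: L0/L1/L2 = -/GEH/AB → run G
t=27: L0/L1/L2 = -/GEH/AB → run G
t=28: L0/L1/L2 = -/GEH/AB → run G
t=29: L0/L1/L2 = -/GEH/AB → run G
t=30: L0/L1/L2 = -/EH/AB → run E
t=31: L0/L1/L2 = -/H/AB → run H
t=32: L0/L1/L2 = -/-/AB → run A
t=33: L0/L1/L2 = -/-/AB → run A
t=34: L0/L1/L2 = -/-/B → run B
t=35: L0/L1/L2 = -/-/B → run B
t=36: (idle)
t=37: (idle)
t=38: (idle)
t=39: (idle)
t=40: (idle)
t=41: (idle)

completion order = C, D, G, E, H, A, B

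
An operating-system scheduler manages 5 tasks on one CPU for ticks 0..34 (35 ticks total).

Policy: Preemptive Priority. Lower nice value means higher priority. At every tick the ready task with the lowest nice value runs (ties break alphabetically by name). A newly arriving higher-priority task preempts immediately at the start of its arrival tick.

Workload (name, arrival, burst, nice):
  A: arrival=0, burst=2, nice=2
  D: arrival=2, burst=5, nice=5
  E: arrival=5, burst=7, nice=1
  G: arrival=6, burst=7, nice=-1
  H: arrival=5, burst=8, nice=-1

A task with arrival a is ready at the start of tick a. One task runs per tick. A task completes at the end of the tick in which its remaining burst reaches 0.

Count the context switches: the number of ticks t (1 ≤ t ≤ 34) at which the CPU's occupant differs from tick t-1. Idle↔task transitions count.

context switches = 7

t=0: ready={A} → run A
t=1: ready={A} → run A
t=2: ready={D} → run D
t=3: ready={D} → run D
t=4: ready={D} → run D
t=5: ready={D,E,H} → run H
t=6: ready={D,E,G,H} → run G
t=7: ready={D,E,G,H} → run G
t=8: ready={D,E,G,H} → run G
t=9: ready={D,E,G,H} → run G
t=10: ready={D,E,G,H} → run G
t=11: ready={D,E,G,H} → run G
t=12: ready={D,E,G,H} → run G
t=13: ready={D,E,H} → run H
t=14: ready={D,E,H} → run H
t=15: ready={D,E,H} → run H
t=16: ready={D,E,H} → run H
t=17: ready={D,E,H} → run H
t=18: ready={D,E,H} → run H
t=19: ready={D,E,H} → run H
t=20: ready={D,E} → run E
t=21: ready={D,E} → run E
t=22: ready={D,E} → run E
t=23: ready={D,E} → run E
t=24: ready={D,E} → run E
t=25: ready={D,E} → run E
t=26: ready={D,E} → run E
t=27: ready={D} → run D
t=28: ready={D} → run D
t=29: (idle)
t=30: (idle)
t=31: (idle)
t=32: (idle)
t=33: (idle)
t=34: (idle)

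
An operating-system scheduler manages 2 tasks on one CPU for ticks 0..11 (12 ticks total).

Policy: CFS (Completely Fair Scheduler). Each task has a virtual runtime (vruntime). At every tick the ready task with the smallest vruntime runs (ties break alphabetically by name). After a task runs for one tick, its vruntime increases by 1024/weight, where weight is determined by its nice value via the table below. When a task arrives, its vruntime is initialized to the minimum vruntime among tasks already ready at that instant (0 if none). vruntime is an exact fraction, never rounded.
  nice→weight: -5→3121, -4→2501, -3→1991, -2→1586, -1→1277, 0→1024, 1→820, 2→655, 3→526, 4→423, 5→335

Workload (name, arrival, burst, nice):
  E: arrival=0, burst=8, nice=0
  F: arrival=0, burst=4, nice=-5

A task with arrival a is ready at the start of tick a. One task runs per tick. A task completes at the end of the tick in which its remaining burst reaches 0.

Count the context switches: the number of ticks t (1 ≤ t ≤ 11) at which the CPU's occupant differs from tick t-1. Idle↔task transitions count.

t=0: vr[E=0 F=0] → run E
t=1: vr[E=1 F=0] → run F
t=2: vr[E=1 F=1024/3121] → run F
t=3: vr[E=1 F=2048/3121] → run F
t=4: vr[E=1 F=3072/3121] → run F
t=5: vr[E=1] → run E
t=6: vr[E=2] → run E
t=7: vr[E=3] → run E
t=8: vr[E=4] → run E
t=9: vr[E=5] → run E
t=10: vr[E=6] → run E
t=11: vr[E=7] → run E

context switches = 2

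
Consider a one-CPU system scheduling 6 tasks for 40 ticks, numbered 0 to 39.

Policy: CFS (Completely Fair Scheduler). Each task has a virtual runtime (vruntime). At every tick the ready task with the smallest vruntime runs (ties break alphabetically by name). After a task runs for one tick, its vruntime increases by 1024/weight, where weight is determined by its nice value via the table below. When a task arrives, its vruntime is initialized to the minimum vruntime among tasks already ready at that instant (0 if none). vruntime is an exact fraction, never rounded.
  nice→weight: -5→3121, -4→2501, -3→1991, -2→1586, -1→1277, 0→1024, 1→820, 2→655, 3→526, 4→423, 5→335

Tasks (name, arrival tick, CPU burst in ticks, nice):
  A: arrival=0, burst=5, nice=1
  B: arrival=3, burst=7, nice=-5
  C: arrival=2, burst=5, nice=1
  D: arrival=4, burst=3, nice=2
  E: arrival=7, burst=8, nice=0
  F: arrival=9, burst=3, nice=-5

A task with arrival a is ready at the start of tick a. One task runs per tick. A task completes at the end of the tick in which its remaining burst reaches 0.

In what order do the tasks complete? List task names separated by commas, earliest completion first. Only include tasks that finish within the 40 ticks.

completion order = F, B, A, D, C, E

t=0: vr[A=0] → run A
t=1: vr[A=256/205] → run A
t=2: vr[A=512/205 C=512/205] → run A
t=3: vr[A=768/205 B=512/205 C=512/205] → run B
t=4: vr[A=768/205 B=1807872/639805 C=512/205 D=512/205] → run C
t=5: vr[A=768/205 B=1807872/639805 C=768/205 D=512/205] → run D
t=6: vr[A=768/205 B=1807872/639805 C=768/205 D=109056/26855] → run B
t=7: vr[A=768/205 B=2017792/639805 C=768/205 D=109056/26855 E=2017792/639805] → run B
t=8: vr[A=768/205 B=2227712/639805 C=768/205 D=109056/26855 E=2017792/639805] → run E
t=9: vr[A=768/205 B=2227712/639805 C=768/205 D=109056/26855 E=2657597/639805 F=2227712/639805] → run B
t=10: vr[A=768/205 B=2437632/639805 C=768/205 D=109056/26855 E=2657597/639805 F=2227712/639805] → run F
t=11: vr[A=768/205 B=2437632/639805 C=768/205 D=109056/26855 E=2657597/639805 F=2437632/639805] → run A
t=12: vr[A=1024/205 B=2437632/639805 C=768/205 D=109056/26855 E=2657597/639805 F=2437632/639805] → run C
t=13: vr[A=1024/205 B=2437632/639805 C=1024/205 D=109056/26855 E=2657597/639805 F=2437632/639805] → run B
t=14: vr[A=1024/205 B=2647552/639805 C=1024/205 D=109056/26855 E=2657597/639805 F=2437632/639805] → run F
t=15: vr[A=1024/205 B=2647552/639805 C=1024/205 D=109056/26855 E=2657597/639805 F=2647552/639805] → run D
t=16: vr[A=1024/205 B=2647552/639805 C=1024/205 D=30208/5371 E=2657597/639805 F=2647552/639805] → run B
t=17: vr[A=1024/205 B=2857472/639805 C=1024/205 D=30208/5371 E=2657597/639805 F=2647552/639805] → run F
t=18: vr[A=1024/205 B=2857472/639805 C=1024/205 D=30208/5371 E=2657597/639805] → run E
t=19: vr[A=1024/205 B=2857472/639805 C=1024/205 D=30208/5371 E=3297402/639805] → run B
t=20: vr[A=1024/205 C=1024/205 D=30208/5371 E=3297402/639805] → run A
t=21: vr[C=1024/205 D=30208/5371 E=3297402/639805] → run C
t=22: vr[C=256/41 D=30208/5371 E=3297402/639805] → run E
t=23: vr[C=256/41 D=30208/5371 E=3937207/639805] → run D
t=24: vr[C=256/41 E=3937207/639805] → run E
t=25: vr[C=256/41 E=4577012/639805] → run C
t=26: vr[C=1536/205 E=4577012/639805] → run E
t=27: vr[C=1536/205 E=5216817/639805] → run C
t=28: vr[E=5216817/639805] → run E
t=29: vr[E=5856622/639805] → run E
t=30: vr[E=6496427/639805] → run E
t=31: (idle)
t=32: (idle)
t=33: (idle)
t=34: (idle)
t=35: (idle)
t=36: (idle)
t=37: (idle)
t=38: (idle)
t=39: (idle)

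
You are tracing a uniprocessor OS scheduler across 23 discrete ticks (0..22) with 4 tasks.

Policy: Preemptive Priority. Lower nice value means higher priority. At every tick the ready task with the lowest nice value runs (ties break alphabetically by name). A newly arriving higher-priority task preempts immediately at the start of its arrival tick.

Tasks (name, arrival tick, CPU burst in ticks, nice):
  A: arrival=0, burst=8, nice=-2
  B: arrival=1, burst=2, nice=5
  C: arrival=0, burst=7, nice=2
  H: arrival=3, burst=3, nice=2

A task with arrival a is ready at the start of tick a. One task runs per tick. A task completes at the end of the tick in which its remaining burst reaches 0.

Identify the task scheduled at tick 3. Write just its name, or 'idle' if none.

t=0: ready={A,C} → run A
t=1: ready={A,B,C} → run A
t=2: ready={A,B,C} → run A
t=3: ready={A,B,C,H} → run A
t=4: ready={A,B,C,H} → run A
t=5: ready={A,B,C,H} → run A
t=6: ready={A,B,C,H} → run A
t=7: ready={A,B,C,H} → run A
t=8: ready={B,C,H} → run C
t=9: ready={B,C,H} → run C
t=10: ready={B,C,H} → run C
t=11: ready={B,C,H} → run C
t=12: ready={B,C,H} → run C
t=13: ready={B,C,H} → run C
t=14: ready={B,C,H} → run C
t=15: ready={B,H} → run H
t=16: ready={B,H} → run H
t=17: ready={B,H} → run H
t=18: ready={B} → run B
t=19: ready={B} → run B
t=20: (idle)
t=21: (idle)
t=22: (idle)

running at tick 3 = A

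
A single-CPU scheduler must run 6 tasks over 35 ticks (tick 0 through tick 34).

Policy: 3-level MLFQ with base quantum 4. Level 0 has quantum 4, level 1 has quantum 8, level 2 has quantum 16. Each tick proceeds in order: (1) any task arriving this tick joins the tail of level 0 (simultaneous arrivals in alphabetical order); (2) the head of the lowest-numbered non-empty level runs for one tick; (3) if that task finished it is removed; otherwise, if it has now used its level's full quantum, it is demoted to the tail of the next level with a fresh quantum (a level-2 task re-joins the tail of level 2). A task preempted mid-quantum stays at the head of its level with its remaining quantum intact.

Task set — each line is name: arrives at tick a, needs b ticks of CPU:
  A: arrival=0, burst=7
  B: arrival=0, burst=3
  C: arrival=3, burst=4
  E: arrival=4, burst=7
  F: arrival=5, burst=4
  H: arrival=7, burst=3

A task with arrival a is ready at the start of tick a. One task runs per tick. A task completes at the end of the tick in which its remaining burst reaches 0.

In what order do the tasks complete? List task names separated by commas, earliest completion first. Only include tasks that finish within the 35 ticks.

t=0: L0/L1/L2 = AB/-/- → run A
t=1: L0/L1/L2 = AB/-/- → run A
t=2: L0/L1/L2 = AB/-/- → run A
t=3: L0/L1/L2 = ABC/-/- → run A
t=4: L0/L1/L2 = BCE/A/- → run B
t=5: L0/L1/L2 = BCEF/A/- → run B
t=6: L0/L1/L2 = BCEF/A/- → run B
t=7: L0/L1/L2 = CEFH/A/- → run C
t=8: L0/L1/L2 = CEFH/A/- → run C
t=9: L0/L1/L2 = CEFH/A/- → run C
t=10: L0/L1/L2 = CEFH/A/- → run C
t=11: L0/L1/L2 = EFH/A/- → run E
t=12: L0/L1/L2 = EFH/A/- → run E
t=13: L0/L1/L2 = EFH/A/- → run E
t=14: L0/L1/L2 = EFH/A/- → run E
t=15: L0/L1/L2 = FH/AE/- → run F
t=16: L0/L1/L2 = FH/AE/- → run F
t=17: L0/L1/L2 = FH/AE/- → run F
t=18: L0/L1/L2 = FH/AE/- → run F
t=19: L0/L1/L2 = H/AE/- → run H
t=20: L0/L1/L2 = H/AE/- → run H
t=21: L0/L1/L2 = H/AE/- → run H
t=22: L0/L1/L2 = -/AE/- → run A
t=23: L0/L1/L2 = -/AE/- → run A
t=24: L0/L1/L2 = -/AE/- → run A
t=25: L0/L1/L2 = -/E/- → run E
t=26: L0/L1/L2 = -/E/- → run E
t=27: L0/L1/L2 = -/E/- → run E
t=28: (idle)
t=29: (idle)
t=30: (idle)
t=31: (idle)
t=32: (idle)
t=33: (idle)
t=34: (idle)

completion order = B, C, F, H, A, E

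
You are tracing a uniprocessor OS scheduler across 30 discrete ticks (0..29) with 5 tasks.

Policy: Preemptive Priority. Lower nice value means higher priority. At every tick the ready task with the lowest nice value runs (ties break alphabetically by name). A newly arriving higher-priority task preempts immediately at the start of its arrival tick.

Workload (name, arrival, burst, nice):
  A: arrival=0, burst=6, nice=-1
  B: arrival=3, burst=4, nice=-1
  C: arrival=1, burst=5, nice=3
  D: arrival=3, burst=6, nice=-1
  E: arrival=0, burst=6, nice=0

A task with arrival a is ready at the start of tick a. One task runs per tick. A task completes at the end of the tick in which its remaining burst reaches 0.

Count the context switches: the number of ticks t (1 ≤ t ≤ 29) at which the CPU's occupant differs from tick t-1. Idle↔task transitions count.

t=0: ready={A,E} → run A
t=1: ready={A,C,E} → run A
t=2: ready={A,C,E} → run A
t=3: ready={A,B,C,D,E} → run A
t=4: ready={A,B,C,D,E} → run A
t=5: ready={A,B,C,D,E} → run A
t=6: ready={B,C,D,E} → run B
t=7: ready={B,C,D,E} → run B
t=8: ready={B,C,D,E} → run B
t=9: ready={B,C,D,E} → run B
t=10: ready={C,D,E} → run D
t=11: ready={C,D,E} → run D
t=12: ready={C,D,E} → run D
t=13: ready={C,D,E} → run D
t=14: ready={C,D,E} → run D
t=15: ready={C,D,E} → run D
t=16: ready={C,E} → run E
t=17: ready={C,E} → run E
t=18: ready={C,E} → run E
t=19: ready={C,E} → run E
t=20: ready={C,E} → run E
t=21: ready={C,E} → run E
t=22: ready={C} → run C
t=23: ready={C} → run C
t=24: ready={C} → run C
t=25: ready={C} → run C
t=26: ready={C} → run C
t=27: (idle)
t=28: (idle)
t=29: (idle)

context switches = 5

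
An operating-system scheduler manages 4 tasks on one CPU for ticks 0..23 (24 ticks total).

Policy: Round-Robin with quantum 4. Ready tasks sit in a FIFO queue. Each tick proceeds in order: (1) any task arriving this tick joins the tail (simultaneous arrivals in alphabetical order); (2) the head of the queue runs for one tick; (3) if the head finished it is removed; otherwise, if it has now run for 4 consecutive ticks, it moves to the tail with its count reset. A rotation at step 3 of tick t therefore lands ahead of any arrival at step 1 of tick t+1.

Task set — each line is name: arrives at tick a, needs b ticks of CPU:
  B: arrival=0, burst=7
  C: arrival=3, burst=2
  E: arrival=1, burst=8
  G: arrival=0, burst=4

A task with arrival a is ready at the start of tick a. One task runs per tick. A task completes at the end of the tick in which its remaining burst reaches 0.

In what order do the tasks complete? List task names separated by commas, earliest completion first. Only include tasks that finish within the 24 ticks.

completion order = G, C, B, E

t=0: queue=[B,G] q_used=0 → run B
t=1: queue=[B,G,E] q_used=1 → run B
t=2: queue=[B,G,E] q_used=2 → run B
t=3: queue=[B,G,E,C] q_used=3 → run B
t=4: queue=[G,E,C,B] q_used=0 → run G
t=5: queue=[G,E,C,B] q_used=1 → run G
t=6: queue=[G,E,C,B] q_used=2 → run G
t=7: queue=[G,E,C,B] q_used=3 → run G
t=8: queue=[E,C,B] q_used=0 → run E
t=9: queue=[E,C,B] q_used=1 → run E
t=10: queue=[E,C,B] q_used=2 → run E
t=11: queue=[E,C,B] q_used=3 → run E
t=12: queue=[C,B,E] q_used=0 → run C
t=13: queue=[C,B,E] q_used=1 → run C
t=14: queue=[B,E] q_used=0 → run B
t=15: queue=[B,E] q_used=1 → run B
t=16: queue=[B,E] q_used=2 → run B
t=17: queue=[E] q_used=0 → run E
t=18: queue=[E] q_used=1 → run E
t=19: queue=[E] q_used=2 → run E
t=20: queue=[E] q_used=3 → run E
t=21: (idle)
t=22: (idle)
t=23: (idle)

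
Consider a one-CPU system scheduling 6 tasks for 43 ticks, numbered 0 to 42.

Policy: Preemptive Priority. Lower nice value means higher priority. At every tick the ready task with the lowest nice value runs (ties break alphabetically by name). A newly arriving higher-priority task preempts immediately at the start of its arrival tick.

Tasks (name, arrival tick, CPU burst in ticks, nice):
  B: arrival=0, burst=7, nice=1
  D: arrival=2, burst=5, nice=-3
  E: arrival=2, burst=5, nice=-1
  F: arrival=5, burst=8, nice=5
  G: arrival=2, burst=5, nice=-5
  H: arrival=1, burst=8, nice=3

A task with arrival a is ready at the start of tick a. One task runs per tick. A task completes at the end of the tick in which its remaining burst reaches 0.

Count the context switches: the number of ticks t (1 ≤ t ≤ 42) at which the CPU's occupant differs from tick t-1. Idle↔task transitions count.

t=0: ready={B} → run B
t=1: ready={B,H} → run B
t=2: ready={B,D,E,G,H} → run G
t=3: ready={B,D,E,G,H} → run G
t=4: ready={B,D,E,G,H} → run G
t=5: ready={B,D,E,F,G,H} → run G
t=6: ready={B,D,E,F,G,H} → run G
t=7: ready={B,D,E,F,H} → run D
t=8: ready={B,D,E,F,H} → run D
t=9: ready={B,D,E,F,H} → run D
t=10: ready={B,D,E,F,H} → run D
t=11: ready={B,D,E,F,H} → run D
t=12: ready={B,E,F,H} → run E
t=13: ready={B,E,F,H} → run E
t=14: ready={B,E,F,H} → run E
t=15: ready={B,E,F,H} → run E
t=16: ready={B,E,F,H} → run E
t=17: ready={B,F,H} → run B
t=18: ready={B,F,H} → run B
t=19: ready={B,F,H} → run B
t=20: ready={B,F,H} → run B
t=21: ready={B,F,H} → run B
t=22: ready={F,H} → run H
t=23: ready={F,H} → run H
t=24: ready={F,H} → run H
t=25: ready={F,H} → run H
t=26: ready={F,H} → run H
t=27: ready={F,H} → run H
t=28: ready={F,H} → run H
t=29: ready={F,H} → run H
t=30: ready={F} → run F
t=31: ready={F} → run F
t=32: ready={F} → run F
t=33: ready={F} → run F
t=34: ready={F} → run F
t=35: ready={F} → run F
t=36: ready={F} → run F
t=37: ready={F} → run F
t=38: (idle)
t=39: (idle)
t=40: (idle)
t=41: (idle)
t=42: (idle)

context switches = 7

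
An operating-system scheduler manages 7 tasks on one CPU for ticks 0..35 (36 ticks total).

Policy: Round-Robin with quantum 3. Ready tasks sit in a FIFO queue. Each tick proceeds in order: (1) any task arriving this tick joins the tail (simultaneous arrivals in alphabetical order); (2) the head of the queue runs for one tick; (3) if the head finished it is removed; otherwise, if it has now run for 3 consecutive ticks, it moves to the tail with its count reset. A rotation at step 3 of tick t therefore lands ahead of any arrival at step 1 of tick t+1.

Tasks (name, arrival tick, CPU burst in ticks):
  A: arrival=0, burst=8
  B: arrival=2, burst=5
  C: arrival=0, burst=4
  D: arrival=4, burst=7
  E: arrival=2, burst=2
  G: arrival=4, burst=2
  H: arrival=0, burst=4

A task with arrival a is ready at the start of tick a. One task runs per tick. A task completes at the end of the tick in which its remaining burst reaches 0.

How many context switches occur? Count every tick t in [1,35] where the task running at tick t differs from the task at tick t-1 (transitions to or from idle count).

t=0: queue=[A,C,H] q_used=0 → run A
t=1: queue=[A,C,H] q_used=1 → run A
t=2: queue=[A,C,H,B,E] q_used=2 → run A
t=3: queue=[C,H,B,E,A] q_used=0 → run C
t=4: queue=[C,H,B,E,A,D,G] q_used=1 → run C
t=5: queue=[C,H,B,E,A,D,G] q_used=2 → run C
t=6: queue=[H,B,E,A,D,G,C] q_used=0 → run H
t=7: queue=[H,B,E,A,D,G,C] q_used=1 → run H
t=8: queue=[H,B,E,A,D,G,C] q_used=2 → run H
t=9: queue=[B,E,A,D,G,C,H] q_used=0 → run B
t=10: queue=[B,E,A,D,G,C,H] q_used=1 → run B
t=11: queue=[B,E,A,D,G,C,H] q_used=2 → run B
t=12: queue=[E,A,D,G,C,H,B] q_used=0 → run E
t=13: queue=[E,A,D,G,C,H,B] q_used=1 → run E
t=14: queue=[A,D,G,C,H,B] q_used=0 → run A
t=15: queue=[A,D,G,C,H,B] q_used=1 → run A
t=16: queue=[A,D,G,C,H,B] q_used=2 → run A
t=17: queue=[D,G,C,H,B,A] q_used=0 → run D
t=18: queue=[D,G,C,H,B,A] q_used=1 → run D
t=19: queue=[D,G,C,H,B,A] q_used=2 → run D
t=20: queue=[G,C,H,B,A,D] q_used=0 → run G
t=21: queue=[G,C,H,B,A,D] q_used=1 → run G
t=22: queue=[C,H,B,A,D] q_used=0 → run C
t=23: queue=[H,B,A,D] q_used=0 → run H
t=24: queue=[B,A,D] q_used=0 → run B
t=25: queue=[B,A,D] q_used=1 → run B
t=26: queue=[A,D] q_used=0 → run A
t=27: queue=[A,D] q_used=1 → run A
t=28: queue=[D] q_used=0 → run D
t=29: queue=[D] q_used=1 → run D
t=30: queue=[D] q_used=2 → run D
t=31: queue=[D] q_used=0 → run D
t=32: (idle)
t=33: (idle)
t=34: (idle)
t=35: (idle)

context switches = 13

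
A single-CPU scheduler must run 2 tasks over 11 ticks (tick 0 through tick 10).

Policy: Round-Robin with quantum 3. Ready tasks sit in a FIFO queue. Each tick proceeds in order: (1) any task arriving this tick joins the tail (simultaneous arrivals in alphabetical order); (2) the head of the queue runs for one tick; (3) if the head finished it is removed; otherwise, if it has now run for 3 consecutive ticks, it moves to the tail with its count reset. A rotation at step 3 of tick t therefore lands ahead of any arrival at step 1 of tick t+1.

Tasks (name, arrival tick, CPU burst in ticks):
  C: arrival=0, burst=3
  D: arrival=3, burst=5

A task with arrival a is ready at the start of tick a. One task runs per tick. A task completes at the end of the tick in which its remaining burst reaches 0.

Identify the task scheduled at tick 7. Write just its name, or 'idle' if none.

running at tick 7 = D

t=0: queue=[C] q_used=0 → run C
t=1: queue=[C] q_used=1 → run C
t=2: queue=[C] q_used=2 → run C
t=3: queue=[D] q_used=0 → run D
t=4: queue=[D] q_used=1 → run D
t=5: queue=[D] q_used=2 → run D
t=6: queue=[D] q_used=0 → run D
t=7: queue=[D] q_used=1 → run D
t=8: (idle)
t=9: (idle)
t=10: (idle)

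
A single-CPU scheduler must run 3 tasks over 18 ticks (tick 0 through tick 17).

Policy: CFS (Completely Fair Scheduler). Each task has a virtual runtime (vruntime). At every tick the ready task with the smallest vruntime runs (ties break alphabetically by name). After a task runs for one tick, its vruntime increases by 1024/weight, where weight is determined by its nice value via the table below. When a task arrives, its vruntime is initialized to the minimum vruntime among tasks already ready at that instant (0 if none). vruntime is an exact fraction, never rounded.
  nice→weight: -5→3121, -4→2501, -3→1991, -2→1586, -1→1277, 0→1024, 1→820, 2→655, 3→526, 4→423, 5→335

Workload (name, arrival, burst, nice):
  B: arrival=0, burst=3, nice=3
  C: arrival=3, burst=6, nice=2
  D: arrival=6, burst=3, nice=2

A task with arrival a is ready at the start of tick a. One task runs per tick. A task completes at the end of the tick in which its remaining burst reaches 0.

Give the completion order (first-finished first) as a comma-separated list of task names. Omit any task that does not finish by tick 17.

completion order = B, C, D

t=0: vr[B=0] → run B
t=1: vr[B=512/263] → run B
t=2: vr[B=1024/263] → run B
t=3: vr[C=0] → run C
t=4: vr[C=1024/655] → run C
t=5: vr[C=2048/655] → run C
t=6: vr[C=3072/655 D=3072/655] → run C
t=7: vr[C=4096/655 D=3072/655] → run D
t=8: vr[C=4096/655 D=4096/655] → run C
t=9: vr[C=1024/131 D=4096/655] → run D
t=10: vr[C=1024/131 D=1024/131] → run C
t=11: vr[D=1024/131] → run D
t=12: (idle)
t=13: (idle)
t=14: (idle)
t=15: (idle)
t=16: (idle)
t=17: (idle)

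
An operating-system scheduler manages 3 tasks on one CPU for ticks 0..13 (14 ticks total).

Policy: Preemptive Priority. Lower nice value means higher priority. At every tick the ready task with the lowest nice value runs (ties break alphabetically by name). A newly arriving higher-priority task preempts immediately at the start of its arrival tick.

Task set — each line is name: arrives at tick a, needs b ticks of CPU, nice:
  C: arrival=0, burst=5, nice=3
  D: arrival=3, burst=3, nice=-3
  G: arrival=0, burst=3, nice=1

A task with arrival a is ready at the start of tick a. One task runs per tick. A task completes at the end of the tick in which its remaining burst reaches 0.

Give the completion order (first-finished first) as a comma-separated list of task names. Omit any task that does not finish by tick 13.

completion order = G, D, C

t=0: ready={C,G} → run G
t=1: ready={C,G} → run G
t=2: ready={C,G} → run G
t=3: ready={C,D} → run D
t=4: ready={C,D} → run D
t=5: ready={C,D} → run D
t=6: ready={C} → run C
t=7: ready={C} → run C
t=8: ready={C} → run C
t=9: ready={C} → run C
t=10: ready={C} → run C
t=11: (idle)
t=12: (idle)
t=13: (idle)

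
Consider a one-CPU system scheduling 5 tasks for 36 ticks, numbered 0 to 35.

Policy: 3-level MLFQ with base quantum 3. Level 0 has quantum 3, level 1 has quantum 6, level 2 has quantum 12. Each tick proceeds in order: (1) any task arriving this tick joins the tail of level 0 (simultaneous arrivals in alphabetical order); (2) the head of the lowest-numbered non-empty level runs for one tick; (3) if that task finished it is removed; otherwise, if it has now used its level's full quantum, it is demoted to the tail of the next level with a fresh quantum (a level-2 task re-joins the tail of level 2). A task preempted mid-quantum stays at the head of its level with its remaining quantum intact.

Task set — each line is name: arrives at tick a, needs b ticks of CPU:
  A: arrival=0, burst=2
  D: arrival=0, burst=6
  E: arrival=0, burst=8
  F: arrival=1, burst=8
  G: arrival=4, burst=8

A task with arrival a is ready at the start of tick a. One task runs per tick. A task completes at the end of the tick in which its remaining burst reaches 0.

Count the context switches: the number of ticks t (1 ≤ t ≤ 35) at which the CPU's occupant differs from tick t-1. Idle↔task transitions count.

t=0: L0/L1/L2 = ADE/-/- → run A
t=1: L0/L1/L2 = ADEF/-/- → run A
t=2: L0/L1/L2 = DEF/-/- → run D
t=3: L0/L1/L2 = DEF/-/- → run D
t=4: L0/L1/L2 = DEFG/-/- → run D
t=5: L0/L1/L2 = EFG/D/- → run E
t=6: L0/L1/L2 = EFG/D/- → run E
t=7: L0/L1/L2 = EFG/D/- → run E
t=8: L0/L1/L2 = FG/DE/- → run F
t=9: L0/L1/L2 = FG/DE/- → run F
t=10: L0/L1/L2 = FG/DE/- → run F
t=11: L0/L1/L2 = G/DEF/- → run G
t=12: L0/L1/L2 = G/DEF/- → run G
t=13: L0/L1/L2 = G/DEF/- → run G
t=14: L0/L1/L2 = -/DEFG/- → run D
t=15: L0/L1/L2 = -/DEFG/- → run D
t=16: L0/L1/L2 = -/DEFG/- → run D
t=17: L0/L1/L2 = -/EFG/- → run E
t=18: L0/L1/L2 = -/EFG/- → run E
t=19: L0/L1/L2 = -/EFG/- → run E
t=20: L0/L1/L2 = -/EFG/- → run E
t=21: L0/L1/L2 = -/EFG/- → run E
t=22: L0/L1/L2 = -/FG/- → run F
t=23: L0/L1/L2 = -/FG/- → run F
t=24: L0/L1/L2 = -/FG/- → run F
t=25: L0/L1/L2 = -/FG/- → run F
t=26: L0/L1/L2 = -/FG/- → run F
t=27: L0/L1/L2 = -/G/- → run G
t=28: L0/L1/L2 = -/G/- → run G
t=29: L0/L1/L2 = -/G/- → run G
t=30: L0/L1/L2 = -/G/- → run G
t=31: L0/L1/L2 = -/G/- → run G
t=32: (idle)
t=33: (idle)
t=34: (idle)
t=35: (idle)

context switches = 9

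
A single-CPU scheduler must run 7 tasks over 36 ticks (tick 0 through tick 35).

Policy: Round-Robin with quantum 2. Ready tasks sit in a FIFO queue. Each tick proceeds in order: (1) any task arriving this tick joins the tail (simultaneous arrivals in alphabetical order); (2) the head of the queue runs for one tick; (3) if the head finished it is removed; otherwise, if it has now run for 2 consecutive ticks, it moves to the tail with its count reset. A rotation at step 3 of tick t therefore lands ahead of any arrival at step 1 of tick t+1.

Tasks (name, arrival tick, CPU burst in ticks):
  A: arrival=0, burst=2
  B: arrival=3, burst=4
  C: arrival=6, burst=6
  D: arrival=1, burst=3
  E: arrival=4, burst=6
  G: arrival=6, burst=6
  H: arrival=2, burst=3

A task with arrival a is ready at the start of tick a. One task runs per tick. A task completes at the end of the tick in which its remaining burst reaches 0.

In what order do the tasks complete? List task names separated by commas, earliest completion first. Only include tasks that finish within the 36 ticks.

t=0: queue=[A] q_used=0 → run A
t=1: queue=[A,D] q_used=1 → run A
t=2: queue=[D,H] q_used=0 → run D
t=3: queue=[D,H,B] q_used=1 → run D
t=4: queue=[H,B,D,E] q_used=0 → run H
t=5: queue=[H,B,D,E] q_used=1 → run H
t=6: queue=[B,D,E,H,C,G] q_used=0 → run B
t=7: queue=[B,D,E,H,C,G] q_used=1 → run B
t=8: queue=[D,E,H,C,G,B] q_used=0 → run D
t=9: queue=[E,H,C,G,B] q_used=0 → run E
t=10: queue=[E,H,C,G,B] q_used=1 → run E
t=11: queue=[H,C,G,B,E] q_used=0 → run H
t=12: queue=[C,G,B,E] q_used=0 → run C
t=13: queue=[C,G,B,E] q_used=1 → run C
t=14: queue=[G,B,E,C] q_used=0 → run G
t=15: queue=[G,B,E,C] q_used=1 → run G
t=16: queue=[B,E,C,G] q_used=0 → run B
t=17: queue=[B,E,C,G] q_used=1 → run B
t=18: queue=[E,C,G] q_used=0 → run E
t=19: queue=[E,C,G] q_used=1 → run E
t=20: queue=[C,G,E] q_used=0 → run C
t=21: queue=[C,G,E] q_used=1 → run C
t=22: queue=[G,E,C] q_used=0 → run G
t=23: queue=[G,E,C] q_used=1 → run G
t=24: queue=[E,C,G] q_used=0 → run E
t=25: queue=[E,C,G] q_used=1 → run E
t=26: queue=[C,G] q_used=0 → run C
t=27: queue=[C,G] q_used=1 → run C
t=28: queue=[G] q_used=0 → run G
t=29: queue=[G] q_used=1 → run G
t=30: (idle)
t=31: (idle)
t=32: (idle)
t=33: (idle)
t=34: (idle)
t=35: (idle)

completion order = A, D, H, B, E, C, G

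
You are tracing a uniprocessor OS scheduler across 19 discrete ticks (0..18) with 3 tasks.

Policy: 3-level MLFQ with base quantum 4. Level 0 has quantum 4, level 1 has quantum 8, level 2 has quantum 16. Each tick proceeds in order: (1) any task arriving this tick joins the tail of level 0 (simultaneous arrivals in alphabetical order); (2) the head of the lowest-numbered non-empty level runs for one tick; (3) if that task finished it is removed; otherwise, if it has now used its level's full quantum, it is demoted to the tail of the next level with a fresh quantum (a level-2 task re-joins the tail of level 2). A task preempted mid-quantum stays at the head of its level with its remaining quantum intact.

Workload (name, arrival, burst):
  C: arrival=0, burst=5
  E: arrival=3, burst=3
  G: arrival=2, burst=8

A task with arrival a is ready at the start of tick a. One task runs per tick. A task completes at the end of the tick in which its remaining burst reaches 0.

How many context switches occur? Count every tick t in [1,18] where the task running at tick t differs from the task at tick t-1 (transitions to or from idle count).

context switches = 5

t=0: L0/L1/L2 = C/-/- → run C
t=1: L0/L1/L2 = C/-/- → run C
t=2: L0/L1/L2 = CG/-/- → run C
t=3: L0/L1/L2 = CGE/-/- → run C
t=4: L0/L1/L2 = GE/C/- → run G
t=5: L0/L1/L2 = GE/C/- → run G
t=6: L0/L1/L2 = GE/C/- → run G
t=7: L0/L1/L2 = GE/C/- → run G
t=8: L0/L1/L2 = E/CG/- → run E
t=9: L0/L1/L2 = E/CG/- → run E
t=10: L0/L1/L2 = E/CG/- → run E
t=11: L0/L1/L2 = -/CG/- → run C
t=12: L0/L1/L2 = -/G/- → run G
t=13: L0/L1/L2 = -/G/- → run G
t=14: L0/L1/L2 = -/G/- → run G
t=15: L0/L1/L2 = -/G/- → run G
t=16: (idle)
t=17: (idle)
t=18: (idle)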